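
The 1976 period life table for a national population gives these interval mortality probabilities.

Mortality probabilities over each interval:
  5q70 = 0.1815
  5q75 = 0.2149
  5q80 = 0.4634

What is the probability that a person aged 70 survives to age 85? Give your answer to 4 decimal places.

0.3448

15p70 = (1 − 0.1815) × (1 − 0.2149) × (1 − 0.4634).
= 0.8185 × 0.7851 × 0.5366 = 0.344821.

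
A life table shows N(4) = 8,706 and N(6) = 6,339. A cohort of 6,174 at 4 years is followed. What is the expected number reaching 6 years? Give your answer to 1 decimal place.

The relevant probability is 6,339/8,706 = 0.728119.
Expected number = 6,174 × 0.728119 = 4495.4.

4495.4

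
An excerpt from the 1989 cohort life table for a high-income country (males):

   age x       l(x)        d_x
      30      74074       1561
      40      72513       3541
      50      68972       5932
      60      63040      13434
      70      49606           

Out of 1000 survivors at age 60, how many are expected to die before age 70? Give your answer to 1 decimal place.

The relevant probability is 1 − 49606/63040 = 0.213103.
Expected number = 1000 × 0.213103 = 213.1.

213.1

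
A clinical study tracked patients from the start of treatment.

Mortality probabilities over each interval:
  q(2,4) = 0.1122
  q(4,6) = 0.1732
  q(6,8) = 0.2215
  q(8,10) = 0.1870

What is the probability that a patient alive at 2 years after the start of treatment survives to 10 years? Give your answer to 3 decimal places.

0.465

Survival from 2 to 10 is the product of surviving each interval: (1 − 0.1122) × (1 − 0.1732) × (1 − 0.2215) × (1 − 0.1870).
= 0.8878 × 0.8268 × 0.7785 × 0.8130 = 0.464585.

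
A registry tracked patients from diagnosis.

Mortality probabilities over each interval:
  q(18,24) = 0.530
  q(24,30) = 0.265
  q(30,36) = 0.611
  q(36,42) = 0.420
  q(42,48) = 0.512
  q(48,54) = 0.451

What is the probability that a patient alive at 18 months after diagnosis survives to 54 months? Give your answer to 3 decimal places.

0.021

The overall survival probability is (1 − 0.530) × (1 − 0.265) × (1 − 0.611) × (1 − 0.420) × (1 − 0.512) × (1 − 0.451).
= 0.470 × 0.735 × 0.389 × 0.580 × 0.488 × 0.549 = 0.020881.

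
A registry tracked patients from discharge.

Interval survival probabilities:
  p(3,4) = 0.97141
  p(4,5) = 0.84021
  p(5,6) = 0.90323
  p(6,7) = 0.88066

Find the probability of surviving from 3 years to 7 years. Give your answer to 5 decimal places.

P(survive 3→7) = 0.97141 × 0.84021 × 0.90323 × 0.88066.
= 0.649228.

0.64923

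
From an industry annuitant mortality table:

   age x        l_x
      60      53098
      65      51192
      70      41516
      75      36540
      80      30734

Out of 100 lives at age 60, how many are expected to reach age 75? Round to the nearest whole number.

The relevant probability is 36540/53098 = 0.688162.
Expected number = 100 × 0.688162 = 69.

69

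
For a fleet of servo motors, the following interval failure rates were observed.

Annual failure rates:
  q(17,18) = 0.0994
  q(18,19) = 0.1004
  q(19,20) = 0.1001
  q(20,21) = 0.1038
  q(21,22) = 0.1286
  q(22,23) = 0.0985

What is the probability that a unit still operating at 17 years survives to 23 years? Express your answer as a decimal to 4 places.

0.5133

P(survive 17→23) = (1 − 0.0994) × (1 − 0.1004) × (1 − 0.1001) × (1 − 0.1038) × (1 − 0.1286) × (1 − 0.0985).
= 0.9006 × 0.8996 × 0.8999 × 0.8962 × 0.8714 × 0.9015 = 0.513291.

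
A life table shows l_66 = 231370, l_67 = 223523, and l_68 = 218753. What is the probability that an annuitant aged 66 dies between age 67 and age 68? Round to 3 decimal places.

We want 1|1q66 = (l_67 − l_68)/l_66.
This is the probability of reaching 67 but not 68, conditional on being alive at 66: (l_67 − l_68) / l_66.
= (223523 − 218753) / 231370 = 4770 / 231370 = 0.020616.

0.021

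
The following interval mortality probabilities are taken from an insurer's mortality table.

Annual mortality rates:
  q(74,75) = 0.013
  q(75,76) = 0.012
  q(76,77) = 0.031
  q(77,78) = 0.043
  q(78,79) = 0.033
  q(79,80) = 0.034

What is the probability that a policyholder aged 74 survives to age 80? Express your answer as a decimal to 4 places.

0.8447

Chaining the interval survival probabilities: (1 − 0.013) × (1 − 0.012) × (1 − 0.031) × (1 − 0.043) × (1 − 0.033) × (1 − 0.034).
= 0.987 × 0.988 × 0.969 × 0.957 × 0.967 × 0.966 = 0.844721.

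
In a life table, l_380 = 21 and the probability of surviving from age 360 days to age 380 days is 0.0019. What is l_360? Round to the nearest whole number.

11053

l_360 = l_380 / p = 21 / 0.0019 = 11053.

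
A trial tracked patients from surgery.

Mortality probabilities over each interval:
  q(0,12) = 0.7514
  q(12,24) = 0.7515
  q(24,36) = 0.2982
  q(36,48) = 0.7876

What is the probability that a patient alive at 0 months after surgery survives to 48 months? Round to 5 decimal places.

0.00921

Chaining the interval survival probabilities: (1 − 0.7514) × (1 − 0.7515) × (1 − 0.2982) × (1 − 0.7876).
= 0.2486 × 0.2485 × 0.7018 × 0.2124 = 0.009209.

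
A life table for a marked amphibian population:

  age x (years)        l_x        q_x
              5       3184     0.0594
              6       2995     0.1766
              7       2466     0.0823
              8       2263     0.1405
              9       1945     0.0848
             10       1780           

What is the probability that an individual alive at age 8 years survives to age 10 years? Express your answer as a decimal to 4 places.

The conditional survival probability is l_10/l_8 = 1780/2263 = 0.786567.

0.7866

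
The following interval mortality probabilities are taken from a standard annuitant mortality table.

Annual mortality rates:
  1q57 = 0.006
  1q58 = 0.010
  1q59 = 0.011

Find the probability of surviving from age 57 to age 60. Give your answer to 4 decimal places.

0.9732

Survival from 57 to 60 is the product of surviving each interval: (1 − 0.006) × (1 − 0.010) × (1 − 0.011).
= 0.994 × 0.990 × 0.989 = 0.973235.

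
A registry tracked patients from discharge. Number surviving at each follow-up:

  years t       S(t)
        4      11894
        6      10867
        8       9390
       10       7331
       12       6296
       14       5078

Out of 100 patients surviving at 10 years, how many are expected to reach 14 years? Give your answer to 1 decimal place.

69.3

The relevant probability is 5078/7331 = 0.692675.
Expected number = 100 × 0.692675 = 69.3.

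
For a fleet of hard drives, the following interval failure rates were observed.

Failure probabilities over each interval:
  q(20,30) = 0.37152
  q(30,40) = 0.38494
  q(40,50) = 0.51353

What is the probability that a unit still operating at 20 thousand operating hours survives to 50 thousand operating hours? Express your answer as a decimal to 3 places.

Survival from 20 to 50 is the product of surviving each interval: (1 − 0.37152) × (1 − 0.38494) × (1 − 0.51353).
= 0.62848 × 0.61506 × 0.48647 = 0.188046.

0.188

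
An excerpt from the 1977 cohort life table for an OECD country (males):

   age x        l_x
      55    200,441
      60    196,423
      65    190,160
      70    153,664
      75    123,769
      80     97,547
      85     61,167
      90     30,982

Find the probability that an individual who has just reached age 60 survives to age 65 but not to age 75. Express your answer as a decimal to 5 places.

0.33800

This is the probability of reaching 65 but not 75, conditional on being alive at 60: (l_65 − l_75) / l_60.
= (190,160 − 123,769) / 196,423 = 66,391 / 196,423 = 0.338000.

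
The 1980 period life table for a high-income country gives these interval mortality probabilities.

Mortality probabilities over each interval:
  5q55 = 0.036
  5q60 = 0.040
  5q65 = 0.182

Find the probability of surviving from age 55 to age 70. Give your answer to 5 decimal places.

0.75701

Survival from 55 to 70 is the product of surviving each interval: (1 − 0.036) × (1 − 0.040) × (1 − 0.182).
= 0.964 × 0.960 × 0.818 = 0.757010.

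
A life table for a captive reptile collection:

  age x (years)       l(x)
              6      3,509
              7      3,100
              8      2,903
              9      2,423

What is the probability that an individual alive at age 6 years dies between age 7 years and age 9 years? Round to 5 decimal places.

0.19293

This is the probability of reaching 7 but not 9, conditional on being alive at 6: (l(7) − l(9)) / l(6).
= (3,100 − 2,423) / 3,509 = 677 / 3,509 = 0.192932.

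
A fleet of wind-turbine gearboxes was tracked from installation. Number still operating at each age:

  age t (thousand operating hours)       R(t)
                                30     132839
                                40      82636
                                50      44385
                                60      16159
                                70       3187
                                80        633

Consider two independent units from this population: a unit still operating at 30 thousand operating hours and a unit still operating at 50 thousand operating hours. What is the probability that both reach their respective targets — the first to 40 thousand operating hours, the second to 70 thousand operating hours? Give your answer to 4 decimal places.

p₁ = R(40)/R(30) = 82636/132839 = 0.622076; p₂ = R(70)/R(50) = 3187/44385 = 0.071804.
P(both) = p₁ × p₂ = 0.622076 × 0.071804 = 0.044668.

0.0447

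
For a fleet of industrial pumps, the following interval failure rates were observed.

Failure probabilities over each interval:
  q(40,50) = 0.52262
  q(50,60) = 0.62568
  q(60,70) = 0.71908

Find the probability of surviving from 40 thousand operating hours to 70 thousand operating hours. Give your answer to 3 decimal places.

Chaining the interval survival probabilities: (1 − 0.52262) × (1 − 0.62568) × (1 − 0.71908).
= 0.47738 × 0.37432 × 0.28092 = 0.050198.

0.050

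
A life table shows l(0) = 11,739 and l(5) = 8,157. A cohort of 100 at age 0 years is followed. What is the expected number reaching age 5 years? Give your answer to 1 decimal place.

The relevant probability is 8,157/11,739 = 0.694863.
Expected number = 100 × 0.694863 = 69.5.

69.5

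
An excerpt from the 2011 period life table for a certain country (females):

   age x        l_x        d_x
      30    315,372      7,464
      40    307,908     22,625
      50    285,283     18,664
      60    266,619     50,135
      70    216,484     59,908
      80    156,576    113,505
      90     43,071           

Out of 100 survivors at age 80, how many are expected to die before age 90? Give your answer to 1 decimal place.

72.5

The relevant probability is 1 − 43,071/156,576 = 0.724920.
Expected number = 100 × 0.724920 = 72.5.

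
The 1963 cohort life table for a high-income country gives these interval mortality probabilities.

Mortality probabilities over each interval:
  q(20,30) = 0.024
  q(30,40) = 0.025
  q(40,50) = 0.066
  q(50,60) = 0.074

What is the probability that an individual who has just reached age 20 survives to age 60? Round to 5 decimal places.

0.82302

Chaining the interval survival probabilities: (1 − 0.024) × (1 − 0.025) × (1 − 0.066) × (1 − 0.074).
= 0.976 × 0.975 × 0.934 × 0.926 = 0.823024.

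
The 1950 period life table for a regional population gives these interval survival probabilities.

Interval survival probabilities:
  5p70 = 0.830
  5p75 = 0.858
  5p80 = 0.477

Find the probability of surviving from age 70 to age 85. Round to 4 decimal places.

15p70 = 0.830 × 0.858 × 0.477.
= 0.339691.

0.3397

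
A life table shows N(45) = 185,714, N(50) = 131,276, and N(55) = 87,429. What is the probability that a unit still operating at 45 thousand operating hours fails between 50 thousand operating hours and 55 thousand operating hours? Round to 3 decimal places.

0.236

This is the probability of reaching 50 but not 55, conditional on being operational at 45: (N(50) − N(55)) / N(45).
= (131,276 − 87,429) / 185,714 = 43,847 / 185,714 = 0.236100.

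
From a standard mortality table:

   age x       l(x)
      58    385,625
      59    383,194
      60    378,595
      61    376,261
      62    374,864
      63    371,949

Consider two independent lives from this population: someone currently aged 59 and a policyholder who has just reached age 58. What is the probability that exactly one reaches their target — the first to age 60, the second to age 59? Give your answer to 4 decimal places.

p₁ = l(60)/l(59) = 378,595/383,194 = 0.987998; p₂ = l(59)/l(58) = 383,194/385,625 = 0.993696.
P(exactly one) = p₁(1−p₂) + (1−p₁)p₂ = 0.006228 + 0.011926 = 0.018155.

0.0182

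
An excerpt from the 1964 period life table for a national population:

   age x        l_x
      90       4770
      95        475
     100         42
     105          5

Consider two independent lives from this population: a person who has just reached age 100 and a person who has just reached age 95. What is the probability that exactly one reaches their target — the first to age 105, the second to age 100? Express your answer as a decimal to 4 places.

0.1864

p₁ = l_105/l_100 = 5/42 = 0.119048; p₂ = l_100/l_95 = 42/475 = 0.088421.
P(exactly one) = p₁(1−p₂) + (1−p₁)p₂ = 0.108522 + 0.077895 = 0.186416.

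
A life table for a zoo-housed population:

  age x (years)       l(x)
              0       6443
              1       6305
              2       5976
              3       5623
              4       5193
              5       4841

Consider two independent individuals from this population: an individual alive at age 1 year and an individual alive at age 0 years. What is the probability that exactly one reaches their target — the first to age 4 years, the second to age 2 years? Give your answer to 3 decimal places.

0.223

p₁ = l(4)/l(1) = 5193/6305 = 0.823632; p₂ = l(2)/l(0) = 5976/6443 = 0.927518.
P(exactly one) = p₁(1−p₂) + (1−p₁)p₂ = 0.059698 + 0.163584 = 0.223283.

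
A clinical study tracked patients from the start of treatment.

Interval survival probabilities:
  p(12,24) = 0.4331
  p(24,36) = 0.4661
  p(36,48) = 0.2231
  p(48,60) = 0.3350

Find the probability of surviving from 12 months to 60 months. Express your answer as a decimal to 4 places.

0.0151

Survival from 12 to 60 is the product of surviving each interval: 0.4331 × 0.4661 × 0.2231 × 0.3350.
= 0.015087.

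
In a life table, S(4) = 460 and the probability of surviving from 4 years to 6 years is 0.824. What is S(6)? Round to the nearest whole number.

S(6) = S(4) × p = 460 × 0.824 = 379.

379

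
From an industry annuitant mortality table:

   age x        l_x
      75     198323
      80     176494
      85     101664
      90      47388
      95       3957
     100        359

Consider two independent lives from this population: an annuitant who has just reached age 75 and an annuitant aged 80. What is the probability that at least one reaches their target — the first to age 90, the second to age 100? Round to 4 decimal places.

p₁ = l_90/l_75 = 47388/198323 = 0.238944; p₂ = l_100/l_80 = 359/176494 = 0.002034.
P(at least one) = 1 − (1−p₁)(1−p₂) = 1 − 0.761056 × 0.997966 = 0.240492.

0.2405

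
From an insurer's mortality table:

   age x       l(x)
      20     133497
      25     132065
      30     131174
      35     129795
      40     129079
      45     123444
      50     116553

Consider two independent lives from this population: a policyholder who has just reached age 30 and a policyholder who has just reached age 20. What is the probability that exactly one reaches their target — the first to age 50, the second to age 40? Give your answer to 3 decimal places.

0.137

p₁ = l(50)/l(30) = 116553/131174 = 0.888537; p₂ = l(40)/l(20) = 129079/133497 = 0.966906.
P(exactly one) = p₁(1−p₂) + (1−p₁)p₂ = 0.029405 + 0.107774 = 0.137179.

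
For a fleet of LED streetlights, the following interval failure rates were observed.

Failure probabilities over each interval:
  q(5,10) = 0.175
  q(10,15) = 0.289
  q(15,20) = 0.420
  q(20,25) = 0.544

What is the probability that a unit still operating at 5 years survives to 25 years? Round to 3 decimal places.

0.155

Survival from 5 to 25 is the product of surviving each interval: (1 − 0.175) × (1 − 0.289) × (1 − 0.420) × (1 − 0.544).
= 0.825 × 0.711 × 0.580 × 0.456 = 0.155137.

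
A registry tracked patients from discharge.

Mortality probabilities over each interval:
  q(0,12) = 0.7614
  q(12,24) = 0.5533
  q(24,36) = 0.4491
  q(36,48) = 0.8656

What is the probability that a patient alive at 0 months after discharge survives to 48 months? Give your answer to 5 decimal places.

P(survive 0→48) = (1 − 0.7614) × (1 − 0.5533) × (1 − 0.4491) × (1 − 0.8656).
= 0.2386 × 0.4467 × 0.5509 × 0.1344 = 0.007891.

0.00789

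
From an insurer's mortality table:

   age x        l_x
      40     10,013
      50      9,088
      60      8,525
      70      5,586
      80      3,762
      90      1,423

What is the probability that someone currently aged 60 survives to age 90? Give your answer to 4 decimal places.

We want 30p60 = l_90/l_60.
The conditional survival probability is l_90/l_60 = 1,423/8,525 = 0.166921.

0.1669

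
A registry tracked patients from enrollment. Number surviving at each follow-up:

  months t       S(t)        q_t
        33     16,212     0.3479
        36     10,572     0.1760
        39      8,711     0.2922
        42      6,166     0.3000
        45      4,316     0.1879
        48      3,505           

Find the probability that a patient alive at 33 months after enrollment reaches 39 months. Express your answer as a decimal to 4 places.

0.5373

The conditional survival probability is S(39)/S(33) = 8,711/16,212 = 0.537318.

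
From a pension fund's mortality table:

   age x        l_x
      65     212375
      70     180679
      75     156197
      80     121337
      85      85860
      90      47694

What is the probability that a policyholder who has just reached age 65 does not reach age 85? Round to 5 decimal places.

0.59572

P(die before 85 | alive at 65) = 1 − l_85/l_65 = 1 − 85860/212375 = (126515)/212375 = 0.595715.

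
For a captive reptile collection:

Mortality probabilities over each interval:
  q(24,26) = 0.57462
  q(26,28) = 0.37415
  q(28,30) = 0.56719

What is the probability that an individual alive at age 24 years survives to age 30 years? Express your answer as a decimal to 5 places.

The overall survival probability is (1 − 0.57462) × (1 − 0.37415) × (1 − 0.56719).
= 0.42538 × 0.62585 × 0.43281 = 0.115224.

0.11522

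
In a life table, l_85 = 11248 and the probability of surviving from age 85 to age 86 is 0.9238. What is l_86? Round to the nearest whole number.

l_86 = l_85 × p = 11248 × 0.9238 = 10391.

10391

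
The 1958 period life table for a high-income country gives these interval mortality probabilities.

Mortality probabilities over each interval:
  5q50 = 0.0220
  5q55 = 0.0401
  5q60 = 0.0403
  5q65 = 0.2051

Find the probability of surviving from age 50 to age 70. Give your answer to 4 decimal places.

Chaining the interval survival probabilities: (1 − 0.0220) × (1 − 0.0401) × (1 − 0.0403) × (1 − 0.2051).
= 0.9780 × 0.9599 × 0.9597 × 0.7949 = 0.716165.

0.7162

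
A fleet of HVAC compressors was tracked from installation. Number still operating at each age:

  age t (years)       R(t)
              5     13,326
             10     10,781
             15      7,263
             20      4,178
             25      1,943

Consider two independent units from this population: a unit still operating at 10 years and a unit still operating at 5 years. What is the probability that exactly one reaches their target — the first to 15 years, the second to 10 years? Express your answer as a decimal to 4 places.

p₁ = R(15)/R(10) = 7,263/10,781 = 0.673685; p₂ = R(10)/R(5) = 10,781/13,326 = 0.809020.
P(exactly one) = p₁(1−p₂) + (1−p₁)p₂ = 0.128660 + 0.263995 = 0.392656.

0.3927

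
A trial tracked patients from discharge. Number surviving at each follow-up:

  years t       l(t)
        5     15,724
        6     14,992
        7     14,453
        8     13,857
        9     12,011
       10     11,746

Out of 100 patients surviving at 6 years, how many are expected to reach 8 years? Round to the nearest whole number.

The relevant probability is 13,857/14,992 = 0.924293.
Expected number = 100 × 0.924293 = 92.

92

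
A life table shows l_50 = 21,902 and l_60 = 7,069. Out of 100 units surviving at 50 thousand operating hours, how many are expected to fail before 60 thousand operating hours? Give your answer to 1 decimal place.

67.7

The relevant probability is 1 − 7,069/21,902 = 0.677244.
Expected number = 100 × 0.677244 = 67.7.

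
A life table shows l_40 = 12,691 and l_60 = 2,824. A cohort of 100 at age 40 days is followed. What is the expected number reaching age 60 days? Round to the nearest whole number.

22

The relevant probability is 2,824/12,691 = 0.222520.
Expected number = 100 × 0.222520 = 22.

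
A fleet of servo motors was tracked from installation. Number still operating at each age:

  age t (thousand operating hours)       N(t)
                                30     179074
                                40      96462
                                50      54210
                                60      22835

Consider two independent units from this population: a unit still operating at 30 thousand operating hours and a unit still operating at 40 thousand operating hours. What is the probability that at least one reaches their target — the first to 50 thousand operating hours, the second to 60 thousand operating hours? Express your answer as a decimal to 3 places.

0.468

p₁ = N(50)/N(30) = 54210/179074 = 0.302724; p₂ = N(60)/N(40) = 22835/96462 = 0.236725.
P(at least one) = 1 − (1−p₁)(1−p₂) = 1 − 0.697276 × 0.763275 = 0.467787.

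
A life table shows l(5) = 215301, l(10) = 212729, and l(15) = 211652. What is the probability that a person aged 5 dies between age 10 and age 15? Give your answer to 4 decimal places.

0.0050

This is the probability of reaching 10 but not 15, conditional on being alive at 5: (l(10) − l(15)) / l(5).
= (212729 − 211652) / 215301 = 1077 / 215301 = 0.005002.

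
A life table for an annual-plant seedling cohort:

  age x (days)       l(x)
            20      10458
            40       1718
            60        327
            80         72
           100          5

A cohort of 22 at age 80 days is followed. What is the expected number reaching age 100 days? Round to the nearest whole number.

2

The relevant probability is 5/72 = 0.069444.
Expected number = 22 × 0.069444 = 2.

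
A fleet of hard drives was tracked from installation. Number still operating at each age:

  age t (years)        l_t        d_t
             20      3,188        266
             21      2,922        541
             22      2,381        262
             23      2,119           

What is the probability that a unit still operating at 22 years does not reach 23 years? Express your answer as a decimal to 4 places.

0.1100

P(fail before 23 | operational at 22) = 1 − l_23/l_22 = 1 − 2,119/2,381 = (262)/2,381 = 0.110038.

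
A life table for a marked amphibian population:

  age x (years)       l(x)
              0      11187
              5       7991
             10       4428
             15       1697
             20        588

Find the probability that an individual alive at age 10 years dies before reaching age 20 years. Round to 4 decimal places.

0.8672

P(die before 20 | alive at 10) = 1 − l(20)/l(10) = 1 − 588/4428 = (3840)/4428 = 0.867209.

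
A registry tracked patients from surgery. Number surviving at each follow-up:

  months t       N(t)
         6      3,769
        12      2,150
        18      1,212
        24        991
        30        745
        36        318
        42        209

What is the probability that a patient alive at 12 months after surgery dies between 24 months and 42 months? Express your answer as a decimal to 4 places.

0.3637

This is the probability of reaching 24 but not 42, conditional on being alive at 12: (N(24) − N(42)) / N(12).
= (991 − 209) / 2,150 = 782 / 2,150 = 0.363721.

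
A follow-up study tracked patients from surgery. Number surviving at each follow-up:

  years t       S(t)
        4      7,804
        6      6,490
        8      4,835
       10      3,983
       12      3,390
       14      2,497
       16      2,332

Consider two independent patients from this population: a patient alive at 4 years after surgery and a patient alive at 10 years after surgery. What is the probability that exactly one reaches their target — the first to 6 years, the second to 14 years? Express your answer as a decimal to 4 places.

p₁ = S(6)/S(4) = 6,490/7,804 = 0.831625; p₂ = S(14)/S(10) = 2,497/3,983 = 0.626914.
P(exactly one) = p₁(1−p₂) + (1−p₁)p₂ = 0.310268 + 0.105557 = 0.415824.

0.4158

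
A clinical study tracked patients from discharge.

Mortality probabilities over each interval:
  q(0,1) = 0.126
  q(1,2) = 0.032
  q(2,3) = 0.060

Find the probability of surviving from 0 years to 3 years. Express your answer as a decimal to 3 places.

Survival from 0 to 3 is the product of surviving each interval: (1 − 0.126) × (1 − 0.032) × (1 − 0.060).
= 0.874 × 0.968 × 0.940 = 0.795270.

0.795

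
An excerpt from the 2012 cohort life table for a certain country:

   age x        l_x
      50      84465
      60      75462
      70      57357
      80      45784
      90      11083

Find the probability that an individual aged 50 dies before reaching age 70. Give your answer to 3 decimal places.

0.321

P(die before 70 | alive at 50) = 1 − l_70/l_50 = 1 − 57357/84465 = (27108)/84465 = 0.320938.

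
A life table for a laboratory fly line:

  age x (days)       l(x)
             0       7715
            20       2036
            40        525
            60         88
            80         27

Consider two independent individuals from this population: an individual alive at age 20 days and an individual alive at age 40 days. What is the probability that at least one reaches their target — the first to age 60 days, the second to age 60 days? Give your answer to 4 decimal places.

0.2036

p₁ = l(60)/l(20) = 88/2036 = 0.043222; p₂ = l(60)/l(40) = 88/525 = 0.167619.
P(at least one) = 1 − (1−p₁)(1−p₂) = 1 − 0.956778 × 0.832381 = 0.203596.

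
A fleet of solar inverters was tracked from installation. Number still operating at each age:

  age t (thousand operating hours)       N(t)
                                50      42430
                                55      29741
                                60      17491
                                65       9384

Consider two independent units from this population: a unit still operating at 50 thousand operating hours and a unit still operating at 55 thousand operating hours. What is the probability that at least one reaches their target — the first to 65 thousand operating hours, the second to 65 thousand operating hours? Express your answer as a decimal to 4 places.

p₁ = N(65)/N(50) = 9384/42430 = 0.221164; p₂ = N(65)/N(55) = 9384/29741 = 0.315524.
P(at least one) = 1 − (1−p₁)(1−p₂) = 1 − 0.778836 × 0.684476 = 0.466905.

0.4669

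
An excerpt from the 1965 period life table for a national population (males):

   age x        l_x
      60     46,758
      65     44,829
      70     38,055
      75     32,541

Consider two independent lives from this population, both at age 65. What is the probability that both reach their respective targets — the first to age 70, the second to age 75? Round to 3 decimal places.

0.616

p₁ = l_70/l_65 = 38,055/44,829 = 0.848892; p₂ = l_75/l_65 = 32,541/44,829 = 0.725892.
P(both) = p₁ × p₂ = 0.848892 × 0.725892 = 0.616204.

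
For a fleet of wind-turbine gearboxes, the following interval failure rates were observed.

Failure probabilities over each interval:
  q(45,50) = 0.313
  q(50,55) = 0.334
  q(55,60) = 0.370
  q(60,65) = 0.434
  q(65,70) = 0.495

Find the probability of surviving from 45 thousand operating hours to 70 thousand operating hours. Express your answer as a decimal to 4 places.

Chaining the interval survival probabilities: (1 − 0.313) × (1 − 0.334) × (1 − 0.370) × (1 − 0.434) × (1 − 0.495).
= 0.687 × 0.666 × 0.630 × 0.566 × 0.505 = 0.082391.

0.0824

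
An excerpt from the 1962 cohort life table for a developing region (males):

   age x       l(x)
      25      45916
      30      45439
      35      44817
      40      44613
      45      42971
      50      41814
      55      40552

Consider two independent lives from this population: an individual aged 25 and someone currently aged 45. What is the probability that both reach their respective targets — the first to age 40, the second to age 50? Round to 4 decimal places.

p₁ = l(40)/l(25) = 44613/45916 = 0.971622; p₂ = l(50)/l(45) = 41814/42971 = 0.973075.
P(both) = p₁ × p₂ = 0.971622 × 0.973075 = 0.945461.

0.9455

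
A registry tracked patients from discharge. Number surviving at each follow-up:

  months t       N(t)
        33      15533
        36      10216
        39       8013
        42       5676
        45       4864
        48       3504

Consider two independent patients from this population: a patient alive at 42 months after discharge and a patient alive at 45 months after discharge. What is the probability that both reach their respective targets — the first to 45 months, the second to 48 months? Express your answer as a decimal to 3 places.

p₁ = N(45)/N(42) = 4864/5676 = 0.856942; p₂ = N(48)/N(45) = 3504/4864 = 0.720395.
P(both) = p₁ × p₂ = 0.856942 × 0.720395 = 0.617337.

0.617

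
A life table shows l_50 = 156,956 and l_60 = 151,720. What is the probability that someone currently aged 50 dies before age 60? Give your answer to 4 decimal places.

P(die before 60 | alive at 50) = 1 − l_60/l_50 = 1 − 151,720/156,956 = (5,236)/156,956 = 0.033360.

0.0334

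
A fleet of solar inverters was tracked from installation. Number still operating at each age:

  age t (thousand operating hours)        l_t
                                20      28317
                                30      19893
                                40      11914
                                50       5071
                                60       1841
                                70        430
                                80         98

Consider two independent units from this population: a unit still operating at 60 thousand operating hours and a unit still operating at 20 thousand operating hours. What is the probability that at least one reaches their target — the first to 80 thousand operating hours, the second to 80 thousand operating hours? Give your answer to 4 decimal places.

0.0565

p₁ = l_80/l_60 = 98/1841 = 0.053232; p₂ = l_80/l_20 = 98/28317 = 0.003461.
P(at least one) = 1 − (1−p₁)(1−p₂) = 1 − 0.946768 × 0.996539 = 0.056509.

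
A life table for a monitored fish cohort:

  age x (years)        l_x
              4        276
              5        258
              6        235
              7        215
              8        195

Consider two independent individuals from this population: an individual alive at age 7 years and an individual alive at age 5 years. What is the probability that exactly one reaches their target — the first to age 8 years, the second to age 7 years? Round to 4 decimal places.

p₁ = l_8/l_7 = 195/215 = 0.906977; p₂ = l_7/l_5 = 215/258 = 0.833333.
P(exactly one) = p₁(1−p₂) + (1−p₁)p₂ = 0.151163 + 0.077519 = 0.228682.

0.2287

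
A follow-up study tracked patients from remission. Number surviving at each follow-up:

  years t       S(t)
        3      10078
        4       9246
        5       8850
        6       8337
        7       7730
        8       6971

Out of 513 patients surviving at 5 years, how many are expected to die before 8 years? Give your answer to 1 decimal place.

The relevant probability is 1 − 6971/8850 = 0.212316.
Expected number = 513 × 0.212316 = 108.9.

108.9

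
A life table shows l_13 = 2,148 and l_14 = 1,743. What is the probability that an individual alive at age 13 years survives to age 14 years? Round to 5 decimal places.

0.81145

The conditional survival probability is l_14/l_13 = 1,743/2,148 = 0.811453.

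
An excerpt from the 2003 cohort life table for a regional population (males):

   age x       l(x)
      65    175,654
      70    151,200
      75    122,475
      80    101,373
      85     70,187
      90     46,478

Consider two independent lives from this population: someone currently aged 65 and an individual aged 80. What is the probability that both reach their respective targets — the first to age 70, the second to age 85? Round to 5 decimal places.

0.59598

p₁ = l(70)/l(65) = 151,200/175,654 = 0.860783; p₂ = l(85)/l(80) = 70,187/101,373 = 0.692364.
P(both) = p₁ × p₂ = 0.860783 × 0.692364 = 0.595975.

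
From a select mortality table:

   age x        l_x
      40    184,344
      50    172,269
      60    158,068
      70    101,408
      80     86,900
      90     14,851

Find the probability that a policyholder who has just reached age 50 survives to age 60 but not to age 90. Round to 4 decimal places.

0.8314

We want 10|30q50 = (l_60 − l_90)/l_50.
This is the probability of reaching 60 but not 90, conditional on being alive at 50: (l_60 − l_90) / l_50.
= (158,068 − 14,851) / 172,269 = 143,217 / 172,269 = 0.831357.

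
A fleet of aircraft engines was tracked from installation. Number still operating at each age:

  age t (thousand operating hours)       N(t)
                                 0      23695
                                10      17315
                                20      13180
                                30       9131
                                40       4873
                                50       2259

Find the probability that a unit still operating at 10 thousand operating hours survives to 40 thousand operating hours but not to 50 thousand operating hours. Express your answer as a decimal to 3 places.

This is the probability of reaching 40 but not 50, conditional on being operational at 10: (N(40) − N(50)) / N(10).
= (4873 − 2259) / 17315 = 2614 / 17315 = 0.150967.

0.151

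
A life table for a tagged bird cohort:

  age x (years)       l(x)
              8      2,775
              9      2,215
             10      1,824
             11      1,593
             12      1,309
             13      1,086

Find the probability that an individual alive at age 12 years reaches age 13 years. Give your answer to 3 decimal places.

0.830

The conditional survival probability is l(13)/l(12) = 1,086/1,309 = 0.829641.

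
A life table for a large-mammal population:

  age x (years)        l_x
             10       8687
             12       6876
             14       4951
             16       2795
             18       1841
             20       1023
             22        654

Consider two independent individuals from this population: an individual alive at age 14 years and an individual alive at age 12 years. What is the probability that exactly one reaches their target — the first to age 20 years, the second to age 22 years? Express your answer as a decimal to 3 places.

0.262

p₁ = l_20/l_14 = 1023/4951 = 0.206625; p₂ = l_22/l_12 = 654/6876 = 0.095113.
P(exactly one) = p₁(1−p₂) + (1−p₁)p₂ = 0.186972 + 0.075460 = 0.262433.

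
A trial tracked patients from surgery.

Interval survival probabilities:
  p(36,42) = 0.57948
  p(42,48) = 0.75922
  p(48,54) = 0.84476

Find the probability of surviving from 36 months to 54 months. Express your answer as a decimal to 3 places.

0.372

Chaining the interval survival probabilities: 0.57948 × 0.75922 × 0.84476.
= 0.371655.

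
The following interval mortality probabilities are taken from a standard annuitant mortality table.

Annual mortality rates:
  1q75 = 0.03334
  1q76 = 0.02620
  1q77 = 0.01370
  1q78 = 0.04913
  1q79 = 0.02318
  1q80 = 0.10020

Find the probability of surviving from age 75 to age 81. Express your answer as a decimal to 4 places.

0.7760

Chaining the interval survival probabilities: (1 − 0.03334) × (1 − 0.02620) × (1 − 0.01370) × (1 − 0.04913) × (1 − 0.02318) × (1 − 0.10020).
= 0.96666 × 0.97380 × 0.98630 × 0.95087 × 0.97682 × 0.89980 = 0.775951.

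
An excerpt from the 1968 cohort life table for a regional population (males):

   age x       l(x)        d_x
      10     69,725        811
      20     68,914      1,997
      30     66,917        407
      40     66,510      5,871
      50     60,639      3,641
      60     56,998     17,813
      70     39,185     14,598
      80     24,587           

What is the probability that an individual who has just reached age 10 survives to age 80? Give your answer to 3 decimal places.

0.353

The conditional survival probability is l(80)/l(10) = 24,587/69,725 = 0.352628.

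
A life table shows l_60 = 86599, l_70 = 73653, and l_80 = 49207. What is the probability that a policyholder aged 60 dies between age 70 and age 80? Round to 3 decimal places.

This is the probability of reaching 70 but not 80, conditional on being alive at 60: (l_70 − l_80) / l_60.
= (73653 − 49207) / 86599 = 24446 / 86599 = 0.282290.

0.282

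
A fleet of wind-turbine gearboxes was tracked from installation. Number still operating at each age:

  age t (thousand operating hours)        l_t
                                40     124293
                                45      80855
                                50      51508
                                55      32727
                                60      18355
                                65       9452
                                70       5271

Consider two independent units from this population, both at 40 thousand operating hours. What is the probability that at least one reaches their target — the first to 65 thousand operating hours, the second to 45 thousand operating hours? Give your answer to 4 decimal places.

0.6771

p₁ = l_65/l_40 = 9452/124293 = 0.076046; p₂ = l_45/l_40 = 80855/124293 = 0.650519.
P(at least one) = 1 − (1−p₁)(1−p₂) = 1 − 0.923954 × 0.349481 = 0.677096.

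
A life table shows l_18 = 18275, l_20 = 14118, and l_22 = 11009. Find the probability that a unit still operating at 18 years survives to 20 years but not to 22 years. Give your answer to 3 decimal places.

0.170

This is the probability of reaching 20 but not 22, conditional on being operational at 18: (l_20 − l_22) / l_18.
= (14118 − 11009) / 18275 = 3109 / 18275 = 0.170123.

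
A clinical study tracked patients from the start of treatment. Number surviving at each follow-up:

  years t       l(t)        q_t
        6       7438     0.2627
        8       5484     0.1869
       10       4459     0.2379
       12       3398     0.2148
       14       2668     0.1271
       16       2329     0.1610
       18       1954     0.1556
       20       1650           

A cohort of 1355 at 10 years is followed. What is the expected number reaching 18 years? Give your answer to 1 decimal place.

593.8

The relevant probability is 1954/4459 = 0.438215.
Expected number = 1355 × 0.438215 = 593.8.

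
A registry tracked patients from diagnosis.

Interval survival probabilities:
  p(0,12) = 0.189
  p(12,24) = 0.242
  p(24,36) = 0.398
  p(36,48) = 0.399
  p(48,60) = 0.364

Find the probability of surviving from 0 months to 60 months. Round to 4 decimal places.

0.0026

P(survive 0→60) = 0.189 × 0.242 × 0.398 × 0.399 × 0.364.
= 0.002644.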